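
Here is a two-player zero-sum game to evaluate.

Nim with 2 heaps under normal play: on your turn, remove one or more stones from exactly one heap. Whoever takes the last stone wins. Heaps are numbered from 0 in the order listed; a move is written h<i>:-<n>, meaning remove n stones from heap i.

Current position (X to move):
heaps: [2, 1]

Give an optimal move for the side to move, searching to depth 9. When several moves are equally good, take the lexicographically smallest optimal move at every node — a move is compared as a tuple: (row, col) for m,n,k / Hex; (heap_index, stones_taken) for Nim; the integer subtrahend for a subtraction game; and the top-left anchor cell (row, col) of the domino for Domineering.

X's best at [(2,1)]: h0:-1

p1 X@[(2,1)]: h0:-1[(1,1)]+1* h0:-2[(0,1)]-1 h1:-1[(2,0)]-1
p2 O@[(1,1)]: h0:-1[(0,1)]-1* h1:-1[(1,0)]-1
p3 X@[(0,1)]: h1:-1[(0,0)]+1*
p4 O@[(0,0)] terminal -1; root [(2,1)] d9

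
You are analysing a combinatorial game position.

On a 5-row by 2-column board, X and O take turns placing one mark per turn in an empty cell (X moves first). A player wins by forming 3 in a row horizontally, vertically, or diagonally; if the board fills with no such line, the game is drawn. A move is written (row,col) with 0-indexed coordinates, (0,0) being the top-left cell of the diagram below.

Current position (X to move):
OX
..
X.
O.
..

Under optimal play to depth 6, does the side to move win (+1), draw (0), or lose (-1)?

value(OX/../X./O./.., X) = 0

p1 X@[OX/../X./O./..]: (1,0)[OX/X./X./O./..]+0* (1,1)[OX/.X/X./O./..]+0 (2,1)[OX/../XX/O./..]+0 (3,1)[OX/../X./OX/..]+0 (4,0)[OX/../X./O./X.]+0 (4,1)[OX/../X./O./.X]+0
p2 O@[OX/X./X./O./..]: (1,1)[OX/XO/X./O./..]+0* (2,1)[OX/X./XO/O./..]+0 (3,1)[OX/X./X./OO/..]+0 (4,0)[OX/X./X./O./O.]+0 (4,1)[OX/X./X./O./.O]+0
p3 X@[OX/XO/X./O./..]: (2,1)[OX/XO/XX/O./..]+0* (3,1)[OX/XO/X./OX/..]+0 (4,0)[OX/XO/X./O./X.]+0 (4,1)[OX/XO/X./O./.X]+0
p4 O@[OX/XO/XX/O./..]: (3,1)[OX/XO/XX/OO/..]+0* (4,0)[OX/XO/XX/O./O.]+0 (4,1)[OX/XO/XX/O./.O]+0
p5 X@[OX/XO/XX/OO/..]: (4,0)[OX/XO/XX/OO/X.]+0* (4,1)[OX/XO/XX/OO/.X]+0
p6 O@[OX/XO/XX/OO/X.]: (4,1)[OX/XO/XX/OO/XO]+0*
p7 X@[OX/XO/XX/OO/XO] terminal +0; root [OX/../X./O./..] d6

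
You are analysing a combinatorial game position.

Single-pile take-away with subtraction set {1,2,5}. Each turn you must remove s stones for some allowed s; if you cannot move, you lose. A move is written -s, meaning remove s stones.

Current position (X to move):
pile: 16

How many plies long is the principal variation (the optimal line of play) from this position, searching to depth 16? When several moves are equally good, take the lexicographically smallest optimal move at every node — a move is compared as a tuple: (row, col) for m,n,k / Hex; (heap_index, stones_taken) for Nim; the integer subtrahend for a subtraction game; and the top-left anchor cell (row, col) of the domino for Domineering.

PV length from [16]: 11 plies

ply 1, X at 16 | -1=+1→15*; -2=-1→14; -5=-1→11
ply 2, O at 15 | -1=-1→14*; -2=-1→13; -5=-1→10
ply 3, X at 14 | -1=-1→13; -2=+1→12*; -5=+1→9
ply 4, O at 12 | -1=-1→11*; -2=-1→10; -5=-1→7
ply 5, X at 11 | -1=-1→10; -2=+1→9*; -5=+1→6
ply 6, O at 9 | -1=-1→8*; -2=-1→7; -5=-1→4
ply 7, X at 8 | -1=-1→7; -2=+1→6*; -5=+1→3
ply 8, O at 6 | -1=-1→5*; -2=-1→4; -5=-1→1
ply 9, X at 5 | -1=-1→4; -2=+1→3*; -5=+1→0
ply 10, O at 3 | -1=-1→2*; -2=-1→1
ply 11, X at 2 | -1=-1→1; -2=+1→0*
ply 12: 0 is terminal -1 (O); from 16 depth 16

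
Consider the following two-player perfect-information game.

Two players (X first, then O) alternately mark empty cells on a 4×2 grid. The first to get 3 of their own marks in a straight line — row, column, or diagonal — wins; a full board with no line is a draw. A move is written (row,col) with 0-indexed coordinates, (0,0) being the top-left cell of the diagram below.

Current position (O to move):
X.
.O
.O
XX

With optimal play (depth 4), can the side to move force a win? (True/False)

ply 1, O at X./.O/.O/XX | (0,1)=+1→XO/.O/.O/XX*; (1,0)=+0→X./OO/.O/XX; (2,0)=+0→X./.O/OO/XX
ply 2: XO/.O/.O/XX is terminal -1 (X); from X./.O/.O/XX depth 4

O winning at [X./.O/.O/XX]: True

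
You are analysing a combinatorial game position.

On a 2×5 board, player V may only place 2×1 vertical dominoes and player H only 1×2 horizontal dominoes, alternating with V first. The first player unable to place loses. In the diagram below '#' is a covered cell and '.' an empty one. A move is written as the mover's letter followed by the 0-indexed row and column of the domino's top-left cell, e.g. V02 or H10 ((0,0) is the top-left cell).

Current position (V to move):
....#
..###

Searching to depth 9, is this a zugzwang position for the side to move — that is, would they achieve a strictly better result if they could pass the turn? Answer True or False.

zugzwang(....#/..###, V) = False

[....#/..###] V move#1: V00:-1/#...#/#.###, V01:+1/.#..#/.####*
[.#..#/.####] H move#2: H02:-1/.####/.####*
[.####/.####] V move#3: V00:+1/#####/#####*
[#####/#####] end (terminal -1, H#4); searched ....#/..### to 9
pass branch (H moves first from the same position):
  | [....#/..###] H move#1: H00:+1/##..#/..###*, H01:-1/.##.#/..###, H02:-1/..###/..###, H10:+1/....#/#####
  | [##..#/..###] end (terminal -1, V#2); searched ....#/..### to 9
V moving scores +1; V passing scores -1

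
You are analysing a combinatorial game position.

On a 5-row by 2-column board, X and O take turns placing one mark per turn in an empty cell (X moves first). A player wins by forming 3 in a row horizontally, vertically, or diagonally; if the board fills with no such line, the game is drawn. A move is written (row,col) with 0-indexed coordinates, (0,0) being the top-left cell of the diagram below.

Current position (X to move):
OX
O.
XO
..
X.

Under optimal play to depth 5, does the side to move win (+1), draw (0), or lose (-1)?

value(OX/O./XO/../X., X) = +1

ply 1, X at OX/O./XO/../X. | (1,1)=+0→OX/OX/XO/../X.; (3,0)=+1→OX/O./XO/X./X.*; (3,1)=+0→OX/O./XO/.X/X.; (4,1)=+0→OX/O./XO/../XX
ply 2: OX/O./XO/X./X. is terminal -1 (O); from OX/O./XO/../X. depth 5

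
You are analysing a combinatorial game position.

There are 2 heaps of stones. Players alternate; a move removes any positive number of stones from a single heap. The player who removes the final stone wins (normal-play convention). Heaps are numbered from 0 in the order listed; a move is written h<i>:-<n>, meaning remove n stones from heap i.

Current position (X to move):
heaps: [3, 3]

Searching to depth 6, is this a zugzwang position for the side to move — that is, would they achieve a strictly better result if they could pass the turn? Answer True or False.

zugzwang((3,3), X) = True

[(3,3)] X move#1: h0:-1:-1/(2,3)*, h0:-2:-1/(1,3), h0:-3:-1/(0,3), h1:-1:-1/(3,2), h1:-2:-1/(3,1), h1:-3:-1/(3,0)
[(2,3)] O move#2: h0:-1:-1/(1,3), h0:-2:-1/(0,3), h1:-1:+1/(2,2)*, h1:-2:-1/(2,1), h1:-3:-1/(2,0)
[(2,2)] X move#3: h0:-1:-1/(1,2)*, h0:-2:-1/(0,2), h1:-1:-1/(2,1), h1:-2:-1/(2,0)
[(1,2)] O move#4: h0:-1:-1/(0,2), h1:-1:+1/(1,1)*, h1:-2:-1/(1,0)
[(1,1)] X move#5: h0:-1:-1/(0,1)*, h1:-1:-1/(1,0)
[(0,1)] O move#6: h1:-1:+1/(0,0)*
[(0,0)] end (terminal -1, X#7); searched (3,3) to 6
suppose X passes — search the same position with O to move:
pass> [(3,3)] O move#1: h0:-1:-1/(2,3)*, h0:-2:-1/(1,3), h0:-3:-1/(0,3), h1:-1:-1/(3,2), h1:-2:-1/(3,1), h1:-3:-1/(3,0)
pass> [(2,3)] X move#2: h0:-1:-1/(1,3), h0:-2:-1/(0,3), h1:-1:+1/(2,2)*, h1:-2:-1/(2,1), h1:-3:-1/(2,0)
pass> [(2,2)] O move#3: h0:-1:-1/(1,2)*, h0:-2:-1/(0,2), h1:-1:-1/(2,1), h1:-2:-1/(2,0)
pass> [(1,2)] X move#4: h0:-1:-1/(0,2), h1:-1:+1/(1,1)*, h1:-2:-1/(1,0)
pass> [(1,1)] O move#5: h0:-1:-1/(0,1)*, h1:-1:-1/(1,0)
pass> [(0,1)] X move#6: h1:-1:+1/(0,0)*
pass> [(0,0)] end (terminal -1, O#7); searched (3,3) to 6
for X: play -1, pass +1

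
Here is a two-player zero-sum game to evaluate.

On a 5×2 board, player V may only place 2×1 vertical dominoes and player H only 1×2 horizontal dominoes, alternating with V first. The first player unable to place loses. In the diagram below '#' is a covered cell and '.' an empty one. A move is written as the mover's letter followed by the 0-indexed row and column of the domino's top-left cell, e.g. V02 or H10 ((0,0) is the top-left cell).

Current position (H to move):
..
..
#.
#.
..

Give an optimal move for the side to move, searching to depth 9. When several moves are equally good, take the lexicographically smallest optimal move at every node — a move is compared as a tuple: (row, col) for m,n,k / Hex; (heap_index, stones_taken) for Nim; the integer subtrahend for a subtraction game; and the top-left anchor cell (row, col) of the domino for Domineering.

[../../#./#./..] H move#1: H00:+1/##/../#./#./..*, H10:+1/../##/#./#./.., H40:-1/../../#./#./##
[##/../#./#./..] V move#2: V11:-1/##/.#/##/#./..*, V21:-1/##/../##/##/.., V31:-1/##/../#./##/.#
[##/.#/##/#./..] H move#3: H40:+1/##/.#/##/#./##*
[##/.#/##/#./##] end (terminal -1, V#4); searched ../../#./#./.. to 9

H's best at [../../#./#./..]: H00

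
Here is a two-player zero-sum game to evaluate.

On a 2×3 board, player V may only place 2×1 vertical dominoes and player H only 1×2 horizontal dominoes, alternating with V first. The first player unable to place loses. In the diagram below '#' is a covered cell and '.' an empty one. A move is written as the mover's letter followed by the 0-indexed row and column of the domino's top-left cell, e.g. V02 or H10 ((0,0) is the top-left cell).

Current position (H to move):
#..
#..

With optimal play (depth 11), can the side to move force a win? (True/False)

[#../#..] H move#1: H01:+1/###/#..*, H11:+1/#../###
[###/#..] end (terminal -1, V#2); searched #../#.. to 11

H winning at [#../#..]: True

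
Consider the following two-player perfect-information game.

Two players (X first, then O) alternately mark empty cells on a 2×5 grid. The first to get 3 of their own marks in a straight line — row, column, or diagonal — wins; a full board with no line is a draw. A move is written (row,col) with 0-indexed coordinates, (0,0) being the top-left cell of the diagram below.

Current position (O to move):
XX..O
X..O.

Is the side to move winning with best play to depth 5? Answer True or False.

O winning at [XX..O/X..O.]: True

[XX..O/X..O.] O move#1: (0,2):+1/XXO.O/X..O.*, (0,3):-1/XX.OO/X..O., (1,1):-1/XX..O/XO.O., (1,2):-1/XX..O/X.OO., (1,4):-1/XX..O/X..OO
[XXO.O/X..O.] X move#2: (0,3):-1/XXOXO/X..O.*, (1,1):-1/XXO.O/XX.O., (1,2):-1/XXO.O/X.XO., (1,4):-1/XXO.O/X..OX
[XXOXO/X..O.] O move#3: (1,1):+0/XXOXO/XO.O., (1,2):+1/XXOXO/X.OO.*, (1,4):+0/XXOXO/X..OO
[XXOXO/X.OO.] X move#4: (1,1):-1/XXOXO/XXOO.*, (1,4):-1/XXOXO/X.OOX
[XXOXO/XXOO.] O move#5: (1,4):+1/XXOXO/XXOOO*
[XXOXO/XXOOO] end (terminal -1, X#6); searched XX..O/X..O. to 5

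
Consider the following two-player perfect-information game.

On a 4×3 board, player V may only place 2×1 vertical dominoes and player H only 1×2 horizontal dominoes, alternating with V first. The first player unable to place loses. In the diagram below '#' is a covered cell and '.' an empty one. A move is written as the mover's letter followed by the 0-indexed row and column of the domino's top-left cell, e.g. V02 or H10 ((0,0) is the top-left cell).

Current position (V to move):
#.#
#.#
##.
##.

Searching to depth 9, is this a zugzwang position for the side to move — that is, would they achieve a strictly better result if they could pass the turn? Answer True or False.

p1 V@[#.#/#.#/##./##.]: V01[###/###/##./##.]+1* V22[#.#/#.#/###/###]+1
p2 H@[###/###/##./##.] terminal -1; root [#.#/#.#/##./##.] d9
suppose V passes — search the same position with H to move:
pass> p1 H@[#.#/#.#/##./##.] terminal -1; root [#.#/#.#/##./##.] d9
for V: play +1, pass +1

zugzwang(#.#/#.#/##./##., V) = False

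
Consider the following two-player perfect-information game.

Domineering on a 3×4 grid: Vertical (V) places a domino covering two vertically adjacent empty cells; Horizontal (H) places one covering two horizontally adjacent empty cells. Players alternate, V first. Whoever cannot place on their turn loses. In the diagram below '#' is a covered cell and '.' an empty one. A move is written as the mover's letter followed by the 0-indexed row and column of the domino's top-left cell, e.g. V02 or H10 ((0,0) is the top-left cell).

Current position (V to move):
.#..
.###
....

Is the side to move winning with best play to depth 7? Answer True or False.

V winning at [.#../.###/....]: False

[.#../.###/....] V move#1: V00:-1/##../####/....*, V10:-1/.#../####/#...
[##../####/....] H move#2: H02:+1/####/####/....*, H20:+1/##../####/##.., H21:+1/##../####/.##., H22:+1/##../####/..##
[####/####/....] end (terminal -1, V#3); searched .#../.###/.... to 7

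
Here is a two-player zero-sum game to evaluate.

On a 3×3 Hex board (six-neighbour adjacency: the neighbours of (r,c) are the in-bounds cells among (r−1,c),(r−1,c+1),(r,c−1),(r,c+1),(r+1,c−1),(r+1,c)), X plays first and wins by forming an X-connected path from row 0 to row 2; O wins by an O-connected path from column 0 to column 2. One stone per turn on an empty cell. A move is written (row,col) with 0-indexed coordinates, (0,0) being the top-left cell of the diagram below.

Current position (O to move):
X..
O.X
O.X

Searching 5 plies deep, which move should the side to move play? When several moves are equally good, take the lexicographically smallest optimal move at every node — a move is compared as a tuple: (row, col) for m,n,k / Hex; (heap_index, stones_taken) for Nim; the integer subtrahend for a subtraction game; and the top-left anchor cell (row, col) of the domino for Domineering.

ply 1, O at X../O.X/O.X | (0,1)=-1→XO./O.X/O.X; (0,2)=+1→X.O/O.X/O.X*; (1,1)=-1→X../OOX/O.X; (2,1)=-1→X../O.X/OOX
ply 2, X at X.O/O.X/O.X | (0,1)=-1→XXO/O.X/O.X*; (1,1)=-1→X.O/OXX/O.X; (2,1)=-1→X.O/O.X/OXX
ply 3, O at XXO/O.X/O.X | (1,1)=+1→XXO/OOX/O.X*; (2,1)=-1→XXO/O.X/OOX
ply 4: XXO/OOX/O.X is terminal -1 (X); from X../O.X/O.X depth 5

O's best at [X../O.X/O.X]: (0,2)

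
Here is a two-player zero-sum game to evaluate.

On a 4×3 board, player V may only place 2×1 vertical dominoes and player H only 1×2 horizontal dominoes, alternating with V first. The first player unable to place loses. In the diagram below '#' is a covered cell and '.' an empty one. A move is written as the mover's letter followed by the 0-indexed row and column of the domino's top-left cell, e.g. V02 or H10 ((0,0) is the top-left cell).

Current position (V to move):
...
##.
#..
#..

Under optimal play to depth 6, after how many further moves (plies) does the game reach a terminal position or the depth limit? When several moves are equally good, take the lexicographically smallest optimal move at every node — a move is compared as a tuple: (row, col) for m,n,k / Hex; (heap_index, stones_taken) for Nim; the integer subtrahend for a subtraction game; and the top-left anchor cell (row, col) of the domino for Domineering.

PV length from [.../##./#../#..]: 3 plies

[.../##./#../#..] V move#1: V02:-1/..#/###/#../#.., V12:-1/.../###/#.#/#.., V21:+1/.../##./##./##.*, V22:+1/.../##./#.#/#.#
[.../##./##./##.] H move#2: H00:-1/##./##./##./##.*, H01:-1/.##/##./##./##.
[##./##./##./##.] V move#3: V02:+1/###/###/##./##.*, V12:+1/##./###/###/##., V22:+1/##./##./###/###
[###/###/##./##.] end (terminal -1, H#4); searched .../##./#../#.. to 6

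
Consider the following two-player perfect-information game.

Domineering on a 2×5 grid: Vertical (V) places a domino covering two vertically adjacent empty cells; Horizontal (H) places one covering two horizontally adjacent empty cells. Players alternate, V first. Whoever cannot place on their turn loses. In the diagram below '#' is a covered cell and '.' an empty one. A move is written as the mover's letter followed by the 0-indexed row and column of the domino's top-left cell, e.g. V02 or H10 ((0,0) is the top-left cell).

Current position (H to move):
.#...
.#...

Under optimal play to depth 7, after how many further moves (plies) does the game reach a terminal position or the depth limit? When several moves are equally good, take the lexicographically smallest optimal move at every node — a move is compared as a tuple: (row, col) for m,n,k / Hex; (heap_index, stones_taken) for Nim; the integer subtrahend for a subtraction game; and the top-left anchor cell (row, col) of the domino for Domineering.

p1 H@[.#.../.#...]: H02[.###./.#...]-1* H03[.#.##/.#...]-1 H12[.#.../.###.]-1 H13[.#.../.#.##]-1
p2 V@[.###./.#...]: V00[####./##...]-1 V04[.####/.#..#]+1*
p3 H@[.####/.#..#]: H12[.####/.####]-1*
p4 V@[.####/.####]: V00[#####/#####]+1*
p5 H@[#####/#####] terminal -1; root [.#.../.#...] d7

PV length from [.#.../.#...]: 4 plies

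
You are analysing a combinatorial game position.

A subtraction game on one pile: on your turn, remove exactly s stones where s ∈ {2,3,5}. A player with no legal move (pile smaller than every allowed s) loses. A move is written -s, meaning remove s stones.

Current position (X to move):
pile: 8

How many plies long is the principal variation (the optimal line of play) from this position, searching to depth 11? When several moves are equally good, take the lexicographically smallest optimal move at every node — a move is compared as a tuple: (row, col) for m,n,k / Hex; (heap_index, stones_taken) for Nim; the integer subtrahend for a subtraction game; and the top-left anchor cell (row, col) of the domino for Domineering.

PV length from [8]: 2 plies

p1 X@[8]: -2[6]-1* -3[5]-1 -5[3]-1
p2 O@[6]: -2[4]-1 -3[3]-1 -5[1]+1*
p3 X@[1] terminal -1; root [8] d11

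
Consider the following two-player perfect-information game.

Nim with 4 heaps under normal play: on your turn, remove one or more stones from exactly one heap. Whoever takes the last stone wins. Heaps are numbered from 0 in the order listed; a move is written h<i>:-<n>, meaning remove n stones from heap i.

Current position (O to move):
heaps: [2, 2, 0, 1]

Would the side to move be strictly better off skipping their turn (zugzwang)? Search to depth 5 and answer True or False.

[(2,2,0,1)] O move#1: h0:-1:-1/(1,2,0,1), h0:-2:-1/(0,2,0,1), h1:-1:-1/(2,1,0,1), h1:-2:-1/(2,0,0,1), h3:-1:+1/(2,2,0,0)*
[(2,2,0,0)] X move#2: h0:-1:-1/(1,2,0,0)*, h0:-2:-1/(0,2,0,0), h1:-1:-1/(2,1,0,0), h1:-2:-1/(2,0,0,0)
[(1,2,0,0)] O move#3: h0:-1:-1/(0,2,0,0), h1:-1:+1/(1,1,0,0)*, h1:-2:-1/(1,0,0,0)
[(1,1,0,0)] X move#4: h0:-1:-1/(0,1,0,0)*, h1:-1:-1/(1,0,0,0)
[(0,1,0,0)] O move#5: h1:-1:+1/(0,0,0,0)*
[(0,0,0,0)] end (terminal -1, X#6); searched (2,2,0,1) to 5
suppose O passes — search the same position with X to move:
pass> [(2,2,0,1)] X move#1: h0:-1:-1/(1,2,0,1), h0:-2:-1/(0,2,0,1), h1:-1:-1/(2,1,0,1), h1:-2:-1/(2,0,0,1), h3:-1:+1/(2,2,0,0)*
pass> [(2,2,0,0)] O move#2: h0:-1:-1/(1,2,0,0)*, h0:-2:-1/(0,2,0,0), h1:-1:-1/(2,1,0,0), h1:-2:-1/(2,0,0,0)
pass> [(1,2,0,0)] X move#3: h0:-1:-1/(0,2,0,0), h1:-1:+1/(1,1,0,0)*, h1:-2:-1/(1,0,0,0)
pass> [(1,1,0,0)] O move#4: h0:-1:-1/(0,1,0,0)*, h1:-1:-1/(1,0,0,0)
pass> [(0,1,0,0)] X move#5: h1:-1:+1/(0,0,0,0)*
pass> [(0,0,0,0)] end (terminal -1, O#6); searched (2,2,0,1) to 5
for O: play +1, pass -1

zugzwang((2,2,0,1), O) = False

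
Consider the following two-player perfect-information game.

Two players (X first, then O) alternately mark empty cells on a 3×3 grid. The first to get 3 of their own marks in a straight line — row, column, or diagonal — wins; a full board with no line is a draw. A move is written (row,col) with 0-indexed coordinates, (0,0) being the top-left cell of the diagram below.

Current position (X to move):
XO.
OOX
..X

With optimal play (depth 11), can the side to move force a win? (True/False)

p1 X@[XO./OOX/..X]: (0,2)[XOX/OOX/..X]+1* (2,0)[XO./OOX/X.X]-1 (2,1)[XO./OOX/.XX]+1
p2 O@[XOX/OOX/..X] terminal -1; root [XO./OOX/..X] d11

X winning at [XO./OOX/..X]: True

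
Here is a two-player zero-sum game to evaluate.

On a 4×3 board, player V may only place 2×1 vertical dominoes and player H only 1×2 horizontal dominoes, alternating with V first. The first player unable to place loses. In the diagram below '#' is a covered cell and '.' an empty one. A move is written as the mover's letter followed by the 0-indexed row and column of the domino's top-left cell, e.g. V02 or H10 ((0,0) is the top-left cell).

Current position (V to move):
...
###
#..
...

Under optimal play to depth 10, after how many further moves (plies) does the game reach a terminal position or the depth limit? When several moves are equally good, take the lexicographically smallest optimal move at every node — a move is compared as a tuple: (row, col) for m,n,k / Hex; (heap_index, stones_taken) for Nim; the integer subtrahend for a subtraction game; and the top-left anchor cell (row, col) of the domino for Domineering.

ply 1, V at .../###/#../... | V21=+1→.../###/##./.#.*; V22=-1→.../###/#.#/..#
ply 2, H at .../###/##./.#. | H00=-1→##./###/##./.#.*; H01=-1→.##/###/##./.#.
ply 3, V at ##./###/##./.#. | V22=+1→##./###/###/.##*
ply 4: ##./###/###/.## is terminal -1 (H); from .../###/#../... depth 10

PV length from [.../###/#../...]: 3 plies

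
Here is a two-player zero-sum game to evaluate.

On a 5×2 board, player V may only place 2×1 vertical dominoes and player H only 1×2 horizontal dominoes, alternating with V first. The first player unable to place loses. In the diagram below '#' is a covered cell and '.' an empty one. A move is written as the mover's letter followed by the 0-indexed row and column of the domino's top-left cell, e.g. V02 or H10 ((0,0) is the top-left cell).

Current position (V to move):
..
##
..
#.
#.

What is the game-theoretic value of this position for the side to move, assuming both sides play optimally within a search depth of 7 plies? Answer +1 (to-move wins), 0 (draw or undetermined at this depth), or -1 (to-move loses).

ply 1, V at ../##/../#./#. | V21=-1→../##/.#/##/#.*; V31=-1→../##/../##/##
ply 2, H at ../##/.#/##/#. | H00=+1→##/##/.#/##/#.*
ply 3: ##/##/.#/##/#. is terminal -1 (V); from ../##/../#./#. depth 7

value(../##/../#./#., V) = -1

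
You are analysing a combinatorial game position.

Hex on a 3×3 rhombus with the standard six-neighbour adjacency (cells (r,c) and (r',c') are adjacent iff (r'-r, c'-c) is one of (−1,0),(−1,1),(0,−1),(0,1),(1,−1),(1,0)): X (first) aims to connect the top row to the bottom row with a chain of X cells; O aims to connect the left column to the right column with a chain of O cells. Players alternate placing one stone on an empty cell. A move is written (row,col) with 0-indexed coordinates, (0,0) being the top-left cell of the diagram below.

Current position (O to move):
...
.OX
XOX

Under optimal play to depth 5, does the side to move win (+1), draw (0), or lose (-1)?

ply 1, O at .../.OX/XOX | (0,0)=-1→O../.OX/XOX*; (0,1)=-1→.O./.OX/XOX; (0,2)=-1→..O/.OX/XOX; (1,0)=-1→.../OOX/XOX
ply 2, X at O../.OX/XOX | (0,1)=+1→OX./.OX/XOX*; (0,2)=+1→O.X/.OX/XOX; (1,0)=+1→O../XOX/XOX
ply 3, O at OX./.OX/XOX | (0,2)=-1→OXO/.OX/XOX*; (1,0)=-1→OX./OOX/XOX
ply 4, X at OXO/.OX/XOX | (1,0)=+1→OXO/XOX/XOX*
ply 5: OXO/XOX/XOX is terminal -1 (O); from .../.OX/XOX depth 5

value(.../.OX/XOX, O) = -1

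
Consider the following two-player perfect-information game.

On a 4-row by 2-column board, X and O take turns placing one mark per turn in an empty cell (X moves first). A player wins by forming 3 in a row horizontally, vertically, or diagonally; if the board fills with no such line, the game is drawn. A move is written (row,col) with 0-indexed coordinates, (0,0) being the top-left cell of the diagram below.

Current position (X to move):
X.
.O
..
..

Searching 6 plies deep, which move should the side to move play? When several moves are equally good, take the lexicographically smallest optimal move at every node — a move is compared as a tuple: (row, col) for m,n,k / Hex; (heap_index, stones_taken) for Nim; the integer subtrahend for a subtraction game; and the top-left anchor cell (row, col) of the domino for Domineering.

X's best at [X./.O/../..]: (0,1)

ply 1, X at X./.O/../.. | (0,1)=+0→XX/.O/../..*; (1,0)=+0→X./XO/../..; (2,0)=+0→X./.O/X./..; (2,1)=+0→X./.O/.X/..; (3,0)=-1→X./.O/../X.; (3,1)=+0→X./.O/../.X
ply 2, O at XX/.O/../.. | (1,0)=+0→XX/OO/../..*; (2,0)=+0→XX/.O/O./..; (2,1)=+0→XX/.O/.O/..; (3,0)=+0→XX/.O/../O.; (3,1)=+0→XX/.O/../.O
ply 3, X at XX/OO/../.. | (2,0)=+0→XX/OO/X./..*; (2,1)=+0→XX/OO/.X/..; (3,0)=+0→XX/OO/../X.; (3,1)=+0→XX/OO/../.X
ply 4, O at XX/OO/X./.. | (2,1)=+0→XX/OO/XO/..*; (3,0)=+0→XX/OO/X./O.; (3,1)=+0→XX/OO/X./.O
ply 5, X at XX/OO/XO/.. | (3,0)=-1→XX/OO/XO/X.; (3,1)=+0→XX/OO/XO/.X*
ply 6, O at XX/OO/XO/.X | (3,0)=+0→XX/OO/XO/OX*
ply 7: XX/OO/XO/OX is terminal +0 (X); from X./.O/../.. depth 6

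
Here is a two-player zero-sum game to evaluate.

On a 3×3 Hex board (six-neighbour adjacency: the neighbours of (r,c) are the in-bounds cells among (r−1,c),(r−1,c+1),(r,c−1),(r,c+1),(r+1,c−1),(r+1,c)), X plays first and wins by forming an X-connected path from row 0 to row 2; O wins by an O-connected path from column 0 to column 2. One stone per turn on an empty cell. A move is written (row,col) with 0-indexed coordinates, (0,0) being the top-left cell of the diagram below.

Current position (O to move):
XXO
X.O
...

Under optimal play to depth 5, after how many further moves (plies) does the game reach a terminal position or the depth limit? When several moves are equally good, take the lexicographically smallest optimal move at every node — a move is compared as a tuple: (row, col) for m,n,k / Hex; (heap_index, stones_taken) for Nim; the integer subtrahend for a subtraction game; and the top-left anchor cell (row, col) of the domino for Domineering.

PV length from [XXO/X.O/...]: 3 plies

[XXO/X.O/...] O move#1: (1,1):-1/XXO/XOO/..., (2,0):+1/XXO/X.O/O..*, (2,1):-1/XXO/X.O/.O., (2,2):-1/XXO/X.O/..O
[XXO/X.O/O..] X move#2: (1,1):-1/XXO/XXO/O..*, (2,1):-1/XXO/X.O/OX., (2,2):-1/XXO/X.O/O.X
[XXO/XXO/O..] O move#3: (2,1):+1/XXO/XXO/OO.*, (2,2):-1/XXO/XXO/O.O
[XXO/XXO/OO.] end (terminal -1, X#4); searched XXO/X.O/... to 5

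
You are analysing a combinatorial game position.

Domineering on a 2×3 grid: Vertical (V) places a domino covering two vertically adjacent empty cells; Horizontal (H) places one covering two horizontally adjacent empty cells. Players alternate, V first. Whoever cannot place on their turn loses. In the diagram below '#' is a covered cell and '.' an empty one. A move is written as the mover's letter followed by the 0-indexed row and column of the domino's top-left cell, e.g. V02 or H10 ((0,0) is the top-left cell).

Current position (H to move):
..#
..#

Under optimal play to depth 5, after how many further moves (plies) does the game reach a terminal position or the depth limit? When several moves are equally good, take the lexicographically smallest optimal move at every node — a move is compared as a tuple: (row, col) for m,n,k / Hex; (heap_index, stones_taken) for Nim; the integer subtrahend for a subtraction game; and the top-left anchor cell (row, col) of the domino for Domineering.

PV length from [..#/..#]: 1 ply

p1 H@[..#/..#]: H00[###/..#]+1* H10[..#/###]+1
p2 V@[###/..#] terminal -1; root [..#/..#] d5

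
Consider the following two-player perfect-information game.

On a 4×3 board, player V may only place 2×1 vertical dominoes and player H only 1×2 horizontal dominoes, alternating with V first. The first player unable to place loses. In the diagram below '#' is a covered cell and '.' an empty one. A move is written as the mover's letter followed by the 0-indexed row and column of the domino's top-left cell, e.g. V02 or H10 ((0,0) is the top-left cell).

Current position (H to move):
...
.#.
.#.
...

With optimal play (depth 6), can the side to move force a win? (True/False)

H winning at [.../.#./.#./...]: False

ply 1, H at .../.#./.#./... | H00=-1→##./.#./.#./...*; H01=-1→.##/.#./.#./...; H30=-1→.../.#./.#./##.; H31=-1→.../.#./.#./.##
ply 2, V at ##./.#./.#./... | V02=+1→###/.##/.#./...*; V10=+1→##./##./##./...; V12=+1→##./.##/.##/...; V20=+1→##./.#./##./#..; V22=+1→##./.#./.##/..#
ply 3, H at ###/.##/.#./... | H30=-1→###/.##/.#./##.*; H31=-1→###/.##/.#./.##
ply 4, V at ###/.##/.#./##. | V10=+1→###/###/##./##.*; V22=+1→###/.##/.##/###
ply 5: ###/###/##./##. is terminal -1 (H); from .../.#./.#./... depth 6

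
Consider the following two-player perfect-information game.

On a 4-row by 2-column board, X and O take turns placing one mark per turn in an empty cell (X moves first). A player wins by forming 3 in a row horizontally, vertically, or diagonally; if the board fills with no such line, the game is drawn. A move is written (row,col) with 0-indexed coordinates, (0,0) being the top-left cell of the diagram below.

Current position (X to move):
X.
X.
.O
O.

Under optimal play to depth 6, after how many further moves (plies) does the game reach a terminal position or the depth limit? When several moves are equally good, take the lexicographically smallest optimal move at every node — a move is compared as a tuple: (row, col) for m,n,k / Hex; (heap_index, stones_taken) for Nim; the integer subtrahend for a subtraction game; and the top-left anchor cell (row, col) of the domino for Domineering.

PV length from [X./X./.O/O.]: 1 ply

[X./X./.O/O.] X move#1: (0,1):+0/XX/X./.O/O., (1,1):+0/X./XX/.O/O., (2,0):+1/X./X./XO/O.*, (3,1):+0/X./X./.O/OX
[X./X./XO/O.] end (terminal -1, O#2); searched X./X./.O/O. to 6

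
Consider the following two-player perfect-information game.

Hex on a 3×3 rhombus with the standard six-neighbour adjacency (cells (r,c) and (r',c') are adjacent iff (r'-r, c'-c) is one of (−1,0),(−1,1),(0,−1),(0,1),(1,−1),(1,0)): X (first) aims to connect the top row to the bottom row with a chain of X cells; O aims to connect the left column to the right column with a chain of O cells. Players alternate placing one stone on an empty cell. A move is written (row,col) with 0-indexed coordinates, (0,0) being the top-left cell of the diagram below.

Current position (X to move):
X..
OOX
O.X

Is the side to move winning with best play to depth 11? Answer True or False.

p1 X@[X../OOX/O.X]: (0,1)[XX./OOX/O.X]-1 (0,2)[X.X/OOX/O.X]+1* (2,1)[X../OOX/OXX]-1
p2 O@[X.X/OOX/O.X] terminal -1; root [X../OOX/O.X] d11

X winning at [X../OOX/O.X]: True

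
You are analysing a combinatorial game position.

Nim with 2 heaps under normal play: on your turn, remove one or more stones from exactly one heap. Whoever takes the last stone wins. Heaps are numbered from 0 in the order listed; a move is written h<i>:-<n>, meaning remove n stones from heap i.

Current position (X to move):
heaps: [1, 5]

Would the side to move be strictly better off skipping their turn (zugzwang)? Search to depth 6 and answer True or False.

zugzwang((1,5), X) = False

[(1,5)] X move#1: h0:-1:-1/(0,5), h1:-1:-1/(1,4), h1:-2:-1/(1,3), h1:-3:-1/(1,2), h1:-4:+1/(1,1)*, h1:-5:-1/(1,0)
[(1,1)] O move#2: h0:-1:-1/(0,1)*, h1:-1:-1/(1,0)
[(0,1)] X move#3: h1:-1:+1/(0,0)*
[(0,0)] end (terminal -1, O#4); searched (1,5) to 6
pass branch (O moves first from the same position):
  | [(1,5)] O move#1: h0:-1:-1/(0,5), h1:-1:-1/(1,4), h1:-2:-1/(1,3), h1:-3:-1/(1,2), h1:-4:+1/(1,1)*, h1:-5:-1/(1,0)
  | [(1,1)] X move#2: h0:-1:-1/(0,1)*, h1:-1:-1/(1,0)
  | [(0,1)] O move#3: h1:-1:+1/(0,0)*
  | [(0,0)] end (terminal -1, X#4); searched (1,5) to 6
X moving scores +1; X passing scores -1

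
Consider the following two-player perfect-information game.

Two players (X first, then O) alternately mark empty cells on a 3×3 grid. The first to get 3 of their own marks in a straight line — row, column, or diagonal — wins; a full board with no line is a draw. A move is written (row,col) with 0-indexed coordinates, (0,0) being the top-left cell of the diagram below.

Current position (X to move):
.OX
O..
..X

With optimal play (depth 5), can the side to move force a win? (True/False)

ply 1, X at .OX/O../..X | (0,0)=+1→XOX/O../..X*; (1,1)=+1→.OX/OX./..X; (1,2)=+1→.OX/O.X/..X; (2,0)=+1→.OX/O../X.X; (2,1)=+1→.OX/O../.XX
ply 2, O at XOX/O../..X | (1,1)=-1→XOX/OO./..X*; (1,2)=-1→XOX/O.O/..X; (2,0)=-1→XOX/O../O.X; (2,1)=-1→XOX/O../.OX
ply 3, X at XOX/OO./..X | (1,2)=+1→XOX/OOX/..X*; (2,0)=-1→XOX/OO./X.X; (2,1)=-1→XOX/OO./.XX
ply 4: XOX/OOX/..X is terminal -1 (O); from .OX/O../..X depth 5

X winning at [.OX/O../..X]: True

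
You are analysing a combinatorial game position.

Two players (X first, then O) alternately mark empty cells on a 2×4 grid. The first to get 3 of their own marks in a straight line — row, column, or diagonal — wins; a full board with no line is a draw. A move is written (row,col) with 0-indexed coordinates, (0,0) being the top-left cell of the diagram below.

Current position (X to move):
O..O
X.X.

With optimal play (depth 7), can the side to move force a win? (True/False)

[O..O/X.X.] X move#1: (0,1):+0/OX.O/X.X., (0,2):+0/O.XO/X.X., (1,1):+1/O..O/XXX.*, (1,3):+0/O..O/X.XX
[O..O/XXX.] end (terminal -1, O#2); searched O..O/X.X. to 7

X winning at [O..O/X.X.]: True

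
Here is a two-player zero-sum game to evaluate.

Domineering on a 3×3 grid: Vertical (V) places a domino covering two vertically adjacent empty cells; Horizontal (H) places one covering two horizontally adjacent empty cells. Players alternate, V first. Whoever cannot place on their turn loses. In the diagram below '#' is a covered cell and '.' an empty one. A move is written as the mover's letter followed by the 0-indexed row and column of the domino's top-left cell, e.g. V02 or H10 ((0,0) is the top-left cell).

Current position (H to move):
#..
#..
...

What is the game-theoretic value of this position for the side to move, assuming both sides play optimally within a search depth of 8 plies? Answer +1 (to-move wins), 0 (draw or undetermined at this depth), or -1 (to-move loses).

ply 1, H at #../#../... | H01=-1→###/#../...; H11=+1→#../###/...*; H20=-1→#../#../##.; H21=-1→#../#../.##
ply 2: #../###/... is terminal -1 (V); from #../#../... depth 8

value(#../#../..., H) = +1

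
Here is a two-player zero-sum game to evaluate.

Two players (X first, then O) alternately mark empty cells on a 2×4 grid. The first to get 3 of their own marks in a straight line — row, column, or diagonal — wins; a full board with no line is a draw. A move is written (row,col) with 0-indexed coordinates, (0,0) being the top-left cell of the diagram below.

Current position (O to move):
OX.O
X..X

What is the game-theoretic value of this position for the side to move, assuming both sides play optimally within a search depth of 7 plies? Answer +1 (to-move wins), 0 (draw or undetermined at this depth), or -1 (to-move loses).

value(OX.O/X..X, O) = 0

p1 O@[OX.O/X..X]: (0,2)[OXOO/X..X]+0* (1,1)[OX.O/XO.X]+0 (1,2)[OX.O/X.OX]+0
p2 X@[OXOO/X..X]: (1,1)[OXOO/XX.X]+0* (1,2)[OXOO/X.XX]+0
p3 O@[OXOO/XX.X]: (1,2)[OXOO/XXOX]+0*
p4 X@[OXOO/XXOX] terminal +0; root [OX.O/X..X] d7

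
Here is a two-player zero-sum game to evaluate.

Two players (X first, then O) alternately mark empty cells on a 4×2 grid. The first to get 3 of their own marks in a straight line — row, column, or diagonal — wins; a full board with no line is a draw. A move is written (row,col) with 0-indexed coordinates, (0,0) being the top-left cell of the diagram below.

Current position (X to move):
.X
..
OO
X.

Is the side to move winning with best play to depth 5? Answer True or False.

X winning at [.X/../OO/X.]: False

[.X/../OO/X.] X move#1: (0,0):+0/XX/../OO/X.*, (1,0):+0/.X/X./OO/X., (1,1):+0/.X/.X/OO/X., (3,1):+0/.X/../OO/XX
[XX/../OO/X.] O move#2: (1,0):+0/XX/O./OO/X.*, (1,1):+0/XX/.O/OO/X., (3,1):+0/XX/../OO/XO
[XX/O./OO/X.] X move#3: (1,1):+0/XX/OX/OO/X.*, (3,1):+0/XX/O./OO/XX
[XX/OX/OO/X.] O move#4: (3,1):+0/XX/OX/OO/XO*
[XX/OX/OO/XO] end (terminal +0, X#5); searched .X/../OO/X. to 5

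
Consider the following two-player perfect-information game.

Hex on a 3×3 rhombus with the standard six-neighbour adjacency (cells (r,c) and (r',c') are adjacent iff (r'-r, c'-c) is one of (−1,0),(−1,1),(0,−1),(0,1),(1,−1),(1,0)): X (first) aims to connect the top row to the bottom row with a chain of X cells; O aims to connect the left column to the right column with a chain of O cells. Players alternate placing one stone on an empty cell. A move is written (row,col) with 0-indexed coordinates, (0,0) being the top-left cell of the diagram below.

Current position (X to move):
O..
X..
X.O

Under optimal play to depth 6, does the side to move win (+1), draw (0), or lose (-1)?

value(O../X../X.O, X) = +1

p1 X@[O../X../X.O]: (0,1)[OX./X../X.O]+1* (0,2)[O.X/X../X.O]+1 (1,1)[O../XX./X.O]+1 (1,2)[O../X.X/X.O]+1 (2,1)[O../X../XXO]+1
p2 O@[OX./X../X.O] terminal -1; root [O../X../X.O] d6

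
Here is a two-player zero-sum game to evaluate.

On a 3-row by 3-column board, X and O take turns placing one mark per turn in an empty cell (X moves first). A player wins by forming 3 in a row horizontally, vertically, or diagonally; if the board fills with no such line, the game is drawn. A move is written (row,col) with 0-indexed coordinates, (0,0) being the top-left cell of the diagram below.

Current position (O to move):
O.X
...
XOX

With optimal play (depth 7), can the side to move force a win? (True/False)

O winning at [O.X/.../XOX]: False

ply 1, O at O.X/.../XOX | (0,1)=-1→OOX/.../XOX*; (1,0)=-1→O.X/O../XOX; (1,1)=-1→O.X/.O./XOX; (1,2)=-1→O.X/..O/XOX
ply 2, X at OOX/.../XOX | (1,0)=-1→OOX/X../XOX; (1,1)=+1→OOX/.X./XOX*; (1,2)=+1→OOX/..X/XOX
ply 3: OOX/.X./XOX is terminal -1 (O); from O.X/.../XOX depth 7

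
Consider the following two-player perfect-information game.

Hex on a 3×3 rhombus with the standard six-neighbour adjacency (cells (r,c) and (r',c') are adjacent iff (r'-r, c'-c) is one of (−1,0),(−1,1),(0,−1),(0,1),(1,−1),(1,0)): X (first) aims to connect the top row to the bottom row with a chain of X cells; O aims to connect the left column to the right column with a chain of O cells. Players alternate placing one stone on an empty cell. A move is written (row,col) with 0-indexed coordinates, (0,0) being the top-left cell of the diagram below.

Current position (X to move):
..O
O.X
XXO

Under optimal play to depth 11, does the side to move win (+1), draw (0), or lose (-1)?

[..O/O.X/XXO] X move#1: (0,0):-1/X.O/O.X/XXO*, (0,1):-1/.XO/O.X/XXO, (1,1):-1/..O/OXX/XXO
[X.O/O.X/XXO] O move#2: (0,1):+1/XOO/O.X/XXO*, (1,1):+1/X.O/OOX/XXO
[XOO/O.X/XXO] end (terminal -1, X#3); searched ..O/O.X/XXO to 11

value(..O/O.X/XXO, X) = -1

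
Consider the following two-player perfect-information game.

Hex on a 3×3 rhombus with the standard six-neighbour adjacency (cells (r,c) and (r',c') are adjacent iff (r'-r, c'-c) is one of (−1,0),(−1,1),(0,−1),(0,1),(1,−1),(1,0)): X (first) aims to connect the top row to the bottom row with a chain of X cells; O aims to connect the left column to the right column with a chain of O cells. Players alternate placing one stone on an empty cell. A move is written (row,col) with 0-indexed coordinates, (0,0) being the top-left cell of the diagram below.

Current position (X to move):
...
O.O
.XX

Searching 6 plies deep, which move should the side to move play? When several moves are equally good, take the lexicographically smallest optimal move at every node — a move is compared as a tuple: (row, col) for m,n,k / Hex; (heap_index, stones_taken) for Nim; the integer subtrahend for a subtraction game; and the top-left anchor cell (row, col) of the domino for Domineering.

X's best at [.../O.O/.XX]: (1,1)

p1 X@[.../O.O/.XX]: (0,0)[X../O.O/.XX]-1 (0,1)[.X./O.O/.XX]-1 (0,2)[..X/O.O/.XX]-1 (1,1)[.../OXO/.XX]+1* (2,0)[.../O.O/XXX]-1
p2 O@[.../OXO/.XX]: (0,0)[O../OXO/.XX]-1* (0,1)[.O./OXO/.XX]-1 (0,2)[..O/OXO/.XX]-1 (2,0)[.../OXO/OXX]-1
p3 X@[O../OXO/.XX]: (0,1)[OX./OXO/.XX]+1* (0,2)[O.X/OXO/.XX]+1 (2,0)[O../OXO/XXX]+1
p4 O@[OX./OXO/.XX] terminal -1; root [.../O.O/.XX] d6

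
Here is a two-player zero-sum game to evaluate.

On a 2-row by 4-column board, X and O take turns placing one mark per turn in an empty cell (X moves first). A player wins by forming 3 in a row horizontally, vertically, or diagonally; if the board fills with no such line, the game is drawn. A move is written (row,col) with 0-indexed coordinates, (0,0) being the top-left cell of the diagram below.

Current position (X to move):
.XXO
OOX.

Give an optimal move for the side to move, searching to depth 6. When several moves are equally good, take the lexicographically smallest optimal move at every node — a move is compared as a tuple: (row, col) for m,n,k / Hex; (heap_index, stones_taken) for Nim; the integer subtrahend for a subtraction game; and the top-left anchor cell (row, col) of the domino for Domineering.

[.XXO/OOX.] X move#1: (0,0):+1/XXXO/OOX.*, (1,3):+0/.XXO/OOXX
[XXXO/OOX.] end (terminal -1, O#2); searched .XXO/OOX. to 6

X's best at [.XXO/OOX.]: (0,0)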